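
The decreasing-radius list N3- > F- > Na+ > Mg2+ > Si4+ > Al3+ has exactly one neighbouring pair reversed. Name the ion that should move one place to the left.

Al3+

Check each adjacent pair. Si4+ and Al3+ are reversed: both have 10 electrons but Z(Si)=14 > Z(Al)=13, so Si4+ should be the smaller of the two. No other neighbouring pair contradicts the periodic trends, so Al3+ is the ion listed too late.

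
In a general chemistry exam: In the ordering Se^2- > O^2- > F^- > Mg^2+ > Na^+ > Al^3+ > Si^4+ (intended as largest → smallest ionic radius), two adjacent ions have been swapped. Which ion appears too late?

Compare adjacent ions: both have 10 electrons but Z(Mg)=12 > Z(Na)=11, so Mg^2+ should be the smaller of the two — yet in this decreasing list Mg^2+ sits before Na^+. Nothing else is reversed, so Na^+ should move one place to the left.

Na^+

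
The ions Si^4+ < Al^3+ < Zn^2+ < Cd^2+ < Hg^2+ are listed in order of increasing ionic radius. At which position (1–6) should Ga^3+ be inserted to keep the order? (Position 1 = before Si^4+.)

Work out protons and electrons: Si^4+: 10 e⁻, Z=14, Al^3+: 10 e⁻, Z=13, Ga^3+: 28 e⁻, Z=31, Zn^2+: 28 e⁻, Z=30, Cd^2+: 46 e⁻, Z=48, Hg^2+: 78 e⁻, Z=80. Si^4+ < Al^3+ (isoelectronic, higher Z=14 is smaller); Al^3+ < Ga^3+ (same group, period 3 vs 4); Ga^3+ < Zn^2+ (both 28 e⁻, Z=31>30); Zn^2+ < Cd^2+ (same group, period 4 vs 5); Cd^2+ < Hg^2+ (same group, 1 shell fewer).
Merged order: Si^4+ < Al^3+ < Ga^3+ < Zn^2+ < Cd^2+ < Hg^2+ — Ga^3+ is number 3.

3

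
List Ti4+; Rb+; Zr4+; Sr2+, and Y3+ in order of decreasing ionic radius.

Rb+ > Sr2+ > Y3+ > Zr4+ > Ti4+

Tabulating Z and e⁻: Ti4+ has 18 e⁻ (Z=22), Zr4+ has 36 e⁻ (Z=40), Y3+ has 36 e⁻ (Z=39), Sr2+ has 36 e⁻ (Z=38), Rb+ has 36 e⁻ (Z=37). Ti4+ < Zr4+ (same group, 1 shell fewer); Zr4+ < Y3+ (isoelectronic, higher Z=40 is smaller); Y3+ < Sr2+ (both 36 e⁻, Z=39>38); Sr2+ < Rb+ (isoelectronic, higher Z=38 is smaller).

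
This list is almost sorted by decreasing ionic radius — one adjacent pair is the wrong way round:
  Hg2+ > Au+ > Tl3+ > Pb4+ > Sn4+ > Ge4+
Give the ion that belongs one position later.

Hg2+

Scanning neighbour by neighbour, only Hg2+/Au+ violates a trend: Hg2+ and Au+ share 78 electrons; the higher nuclear charge on Hg (Z=80) contracts it more, so Hg2+ < Au+. That makes Hg2+ the one sitting a position early relative to where it belongs.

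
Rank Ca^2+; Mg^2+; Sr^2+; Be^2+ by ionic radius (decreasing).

Sr^2+ > Ca^2+ > Mg^2+ > Be^2+

These ions sit in one column with identical charge. Each step down the periodic table adds a principal shell, increasing the radius.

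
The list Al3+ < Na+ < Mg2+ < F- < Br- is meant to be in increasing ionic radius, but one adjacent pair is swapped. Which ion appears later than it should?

Compare adjacent ions: they are isoelectronic (10 e⁻) and Mg has more protons than Na (12 vs 11), making Mg2+ smaller — yet in this increasing list Na+ sits before Mg2+. Nothing else is reversed, so Mg2+ should move one place to the left.

Mg2+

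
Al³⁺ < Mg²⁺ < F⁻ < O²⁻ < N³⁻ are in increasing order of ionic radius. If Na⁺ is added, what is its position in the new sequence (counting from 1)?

All of these have 10 electrons (isoelectronic). With the same electron cloud, the ion with the most protons pulls it in tightest. Nuclear charges: Al³⁺ (Z=13), Mg²⁺ (Z=12), Na⁺ (Z=11), F⁻ (Z=9), O²⁻ (Z=8), N³⁻ (Z=7). Highest Z is smallest.
Merged order: Al³⁺ < Mg²⁺ < Na⁺ < F⁻ < O²⁻ < N³⁻ — Na⁺ is number 3.

3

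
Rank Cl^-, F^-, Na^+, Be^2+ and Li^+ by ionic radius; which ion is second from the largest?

Electron counts and nuclear charges: Be^2+: 2 e⁻, Z=4, Li^+: 2 e⁻, Z=3, Na^+: 10 e⁻, Z=11, F^-: 10 e⁻, Z=9, Cl^-: 18 e⁻, Z=17. Be^2+ < Li^+ (both 2 e⁻, Z=4>3); Li^+ < Na^+ (same group, 1 shell fewer); Na^+ < F^- (both 10 e⁻, Z=11>9); F^- < Cl^- (same group, 1 shell fewer).
That gives Be^2+ < Li^+ < Na^+ < F^- < Cl^-. From the largest end, number 2 is F^-.

F^-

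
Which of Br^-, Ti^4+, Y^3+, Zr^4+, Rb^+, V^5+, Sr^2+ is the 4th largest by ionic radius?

Y^3+

Electron counts and nuclear charges: V^5+ (Z=23, 18 e⁻), Ti^4+ (Z=22, 18 e⁻), Zr^4+ (Z=40, 36 e⁻), Y^3+ (Z=39, 36 e⁻), Sr^2+ (Z=38, 36 e⁻), Rb^+ (Z=37, 36 e⁻), Br^- (Z=35, 36 e⁻). V^5+ < Ti^4+ (both 18 e⁻, Z=23>22); Ti^4+ < Zr^4+ (same group, period 4 vs 5); Zr^4+ < Y^3+ (isoelectronic, higher Z=40 is smaller); Y^3+ < Sr^2+ (both 36 e⁻, Z=39>38); Sr^2+ < Rb^+ (isoelectronic, higher Z=38 is smaller); Rb^+ < Br^- (isoelectronic, higher Z=37 is smaller).
So the order is V^5+ < Ti^4+ < Zr^4+ < Y^3+ < Sr^2+ < Rb^+ < Br^-; the 4th-largest ion is Y^3+.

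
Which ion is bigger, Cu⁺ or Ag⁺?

Same group, same charge. Going down the group adds an extra shell of electrons, so the ion gets larger: Cu⁺ is highest in the group and smallest.

Ag⁺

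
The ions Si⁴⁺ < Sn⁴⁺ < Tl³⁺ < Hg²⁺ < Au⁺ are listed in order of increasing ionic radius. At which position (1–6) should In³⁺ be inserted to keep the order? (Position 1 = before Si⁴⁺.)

Electron counts and nuclear charges: Si⁴⁺ (Z=14, 10 e⁻), Sn⁴⁺ (Z=50, 46 e⁻), In³⁺ (Z=49, 46 e⁻), Tl³⁺ (Z=81, 78 e⁻), Hg²⁺ (Z=80, 78 e⁻), Au⁺ (Z=79, 78 e⁻). Si⁴⁺ < Sn⁴⁺ (same group, period 3 vs 5); Sn⁴⁺ < In³⁺ (both 46 e⁻, Z=50>49); In³⁺ < Tl³⁺ (same group, 1 shell fewer); Tl³⁺ < Hg²⁺ (both 78 e⁻, Z=81>80); Hg²⁺ < Au⁺ (isoelectronic, higher Z=80 is smaller).
Putting In³⁺ in gives Si⁴⁺ < Sn⁴⁺ < In³⁺ < Tl³⁺ < Hg²⁺ < Au⁺; it lands at slot 3.

3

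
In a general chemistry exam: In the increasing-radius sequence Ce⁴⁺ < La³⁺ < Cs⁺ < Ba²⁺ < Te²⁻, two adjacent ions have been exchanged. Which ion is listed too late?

Check each adjacent pair. Cs⁺ and Ba²⁺ are reversed: both have 54 electrons but Z(Ba)=56 > Z(Cs)=55, so Ba²⁺ should be the smaller of the two. No other neighbouring pair contradicts the periodic trends, so Ba²⁺ is the ion listed too late.

Ba²⁺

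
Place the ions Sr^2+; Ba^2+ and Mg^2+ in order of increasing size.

Mg^2+ < Sr^2+ < Ba^2+

All are in the same group with charge +2. Radius grows down the group as n (the outermost shell) increases.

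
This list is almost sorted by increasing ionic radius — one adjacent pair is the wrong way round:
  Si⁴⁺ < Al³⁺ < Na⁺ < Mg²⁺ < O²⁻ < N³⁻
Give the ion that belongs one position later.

Na⁺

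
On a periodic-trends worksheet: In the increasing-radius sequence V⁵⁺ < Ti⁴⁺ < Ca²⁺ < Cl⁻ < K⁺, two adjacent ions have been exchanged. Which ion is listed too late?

Compare adjacent ions: K⁺ and Cl⁻ share 18 electrons; the higher nuclear charge on K (Z=19) contracts it more, so K⁺ < Cl⁻ — yet in this increasing list Cl⁻ sits before K⁺. Nothing else is reversed, so K⁺ should move one place to the left.

K⁺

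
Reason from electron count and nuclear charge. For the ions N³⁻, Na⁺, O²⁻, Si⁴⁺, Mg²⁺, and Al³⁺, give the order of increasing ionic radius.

All of these have 10 electrons (isoelectronic). With the same electron cloud, the ion with the most protons pulls it in tightest. Nuclear charges: Si⁴⁺ (Z=14), Al³⁺ (Z=13), Mg²⁺ (Z=12), Na⁺ (Z=11), O²⁻ (Z=8), N³⁻ (Z=7). Highest Z is smallest.

Si⁴⁺ < Al³⁺ < Mg²⁺ < Na⁺ < O²⁻ < N³⁻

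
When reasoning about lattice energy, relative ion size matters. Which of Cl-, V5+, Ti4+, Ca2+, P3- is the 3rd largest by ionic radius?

Ca2+

These species are isoelectronic with 18 electrons. The only difference is the number of protons: V5+ (Z=23), Ti4+ (Z=22), Ca2+ (Z=20), Cl- (Z=17), P3- (Z=15). The strongest nuclear pull (V5+) gives the smallest ion.
Ordering: V5+ < Ti4+ < Ca2+ < Cl- < P3-. The 3rd largest is Ca2+.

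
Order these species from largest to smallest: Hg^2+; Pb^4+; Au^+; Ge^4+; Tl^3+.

Au^+ > Hg^2+ > Tl^3+ > Pb^4+ > Ge^4+

Tabulating Z and e⁻: Ge^4+ has 28 e⁻ (Z=32), Pb^4+ has 78 e⁻ (Z=82), Tl^3+ has 78 e⁻ (Z=81), Hg^2+ has 78 e⁻ (Z=80), Au^+ has 78 e⁻ (Z=79). Ge^4+ < Pb^4+ (same group, period 4 vs 6); Pb^4+ < Tl^3+ (both 78 e⁻, Z=82>81); Tl^3+ < Hg^2+ (both 78 e⁻, Z=81>80); Hg^2+ < Au^+ (isoelectronic, higher Z=80 is smaller).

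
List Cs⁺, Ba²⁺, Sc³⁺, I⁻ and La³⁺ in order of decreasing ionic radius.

I⁻ > Cs⁺ > Ba²⁺ > La³⁺ > Sc³⁺

First list Z and electron count for each: Sc³⁺ (Z=21, 18 e⁻), La³⁺ (Z=57, 54 e⁻), Ba²⁺ (Z=56, 54 e⁻), Cs⁺ (Z=55, 54 e⁻), I⁻ (Z=53, 54 e⁻). Sc³⁺ < La³⁺ (same group, 2 shells fewer); La³⁺ < Ba²⁺ (both 54 e⁻, Z=57>56); Ba²⁺ < Cs⁺ (isoelectronic, higher Z=56 is smaller); Cs⁺ < I⁻ (both 54 e⁻, Z=55>53).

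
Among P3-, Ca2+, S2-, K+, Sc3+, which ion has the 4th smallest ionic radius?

S2-

Each ion has 18 electrons. The ranking follows nuclear charge in reverse — greater Z gives a smaller radius. Sc3+ (Z=21), Ca2+ (Z=20), K+ (Z=19), S2- (Z=16), P3- (Z=15).
So the order is Sc3+ < Ca2+ < K+ < S2- < P3-; the 4th-smallest ion is S2-.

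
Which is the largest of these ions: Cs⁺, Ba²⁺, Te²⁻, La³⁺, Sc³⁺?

Te²⁻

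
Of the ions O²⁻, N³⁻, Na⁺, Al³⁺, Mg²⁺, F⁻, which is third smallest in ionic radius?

Na⁺

These species are isoelectronic with 10 electrons. The only difference is the number of protons: Al³⁺ (Z=13), Mg²⁺ (Z=12), Na⁺ (Z=11), F⁻ (Z=9), O²⁻ (Z=8), N³⁻ (Z=7). The strongest nuclear pull (Al³⁺) gives the smallest ion.
So the order is Al³⁺ < Mg²⁺ < Na⁺ < F⁻ < O²⁻ < N³⁻; the 3rd-smallest ion is Na⁺.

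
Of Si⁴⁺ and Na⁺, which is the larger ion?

Na⁺

Isoelectronic series (10 e⁻ each). Size is set by nuclear charge: more protons means a smaller ion. Si⁴⁺ (Z=14), Na⁺ (Z=11).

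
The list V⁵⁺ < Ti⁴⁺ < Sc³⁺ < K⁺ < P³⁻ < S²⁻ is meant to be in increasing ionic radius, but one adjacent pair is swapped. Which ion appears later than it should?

S²⁻

The pair P³⁻, S²⁻ is the wrong way round — they are isoelectronic (18 e⁻) and S has more protons than P (16 vs 15), making S²⁻ smaller. All other adjacent pairs agree with periodic trends, so S²⁻ is the misplaced ion.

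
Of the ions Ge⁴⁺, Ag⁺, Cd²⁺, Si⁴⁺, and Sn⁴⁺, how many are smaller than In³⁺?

3

Tabulating Z and e⁻: Si⁴⁺ (Z=14, 10 e⁻), Ge⁴⁺ (Z=32, 28 e⁻), Sn⁴⁺ (Z=50, 46 e⁻), In³⁺ (Z=49, 46 e⁻), Cd²⁺ (Z=48, 46 e⁻), Ag⁺ (Z=47, 46 e⁻). Si⁴⁺ < Ge⁴⁺ (same group, period 3 vs 4); Ge⁴⁺ < Sn⁴⁺ (same group, 1 shell fewer); Sn⁴⁺ < In³⁺ (both 46 e⁻, Z=50>49); In³⁺ < Cd²⁺ (isoelectronic, higher Z=49 is smaller); Cd²⁺ < Ag⁺ (both 46 e⁻, Z=48>47).
Ordering all of them (including In³⁺) by radius gives Si⁴⁺ < Ge⁴⁺ < Sn⁴⁺ < In³⁺ < Cd²⁺ < Ag⁺. That's 3.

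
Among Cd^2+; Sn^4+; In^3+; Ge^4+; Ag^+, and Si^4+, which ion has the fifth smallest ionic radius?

Tabulating Z and e⁻: Si^4+: 10 e⁻, Z=14, Ge^4+: 28 e⁻, Z=32, Sn^4+: 46 e⁻, Z=50, In^3+: 46 e⁻, Z=49, Cd^2+: 46 e⁻, Z=48, Ag^+: 46 e⁻, Z=47. Si^4+ < Ge^4+ (same group, period 3 vs 4); Ge^4+ < Sn^4+ (same group, 1 shell fewer); Sn^4+ < In^3+ (both 46 e⁻, Z=50>49); In^3+ < Cd^2+ (isoelectronic, higher Z=49 is smaller); Cd^2+ < Ag^+ (isoelectronic, higher Z=48 is smaller).
So the order is Si^4+ < Ge^4+ < Sn^4+ < In^3+ < Cd^2+ < Ag^+; the 5th-smallest ion is Cd^2+.

Cd^2+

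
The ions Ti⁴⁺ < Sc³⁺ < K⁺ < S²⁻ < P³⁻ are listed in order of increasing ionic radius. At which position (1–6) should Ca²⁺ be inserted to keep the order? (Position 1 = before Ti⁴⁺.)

3

Isoelectronic series (18 e⁻ each). Size is set by nuclear charge: more protons means a smaller ion. Ti⁴⁺ (Z=22), Sc³⁺ (Z=21), Ca²⁺ (Z=20), K⁺ (Z=19), S²⁻ (Z=16), P³⁻ (Z=15).
With Ca²⁺ included the full order is Ti⁴⁺ < Sc³⁺ < Ca²⁺ < K⁺ < S²⁻ < P³⁻, so it takes position 3.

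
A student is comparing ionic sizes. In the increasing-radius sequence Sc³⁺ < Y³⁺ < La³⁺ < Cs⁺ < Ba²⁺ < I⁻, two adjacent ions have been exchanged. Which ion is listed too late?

Ba²⁺

Compare adjacent ions: both have 54 electrons but Z(Ba)=56 > Z(Cs)=55, so Ba²⁺ should be the smaller of the two — yet in this increasing list Cs⁺ sits before Ba²⁺. Nothing else is reversed, so Ba²⁺ should move one place to the left.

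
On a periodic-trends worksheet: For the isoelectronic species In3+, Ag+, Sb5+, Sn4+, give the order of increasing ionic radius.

Sb5+ < Sn4+ < In3+ < Ag+

These species are isoelectronic with 46 electrons. The only difference is the number of protons: Sb5+ (Z=51), Sn4+ (Z=50), In3+ (Z=49), Ag+ (Z=47). The strongest nuclear pull (Sb5+) gives the smallest ion.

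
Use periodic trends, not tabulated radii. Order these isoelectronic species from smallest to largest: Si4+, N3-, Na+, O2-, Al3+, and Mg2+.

Si4+ < Al3+ < Mg2+ < Na+ < O2- < N3-

Isoelectronic series (10 e⁻ each). Size is set by nuclear charge: more protons means a smaller ion. Si4+ (Z=14), Al3+ (Z=13), Mg2+ (Z=12), Na+ (Z=11), O2- (Z=8), N3- (Z=7).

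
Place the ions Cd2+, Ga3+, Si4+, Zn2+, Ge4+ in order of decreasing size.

Cd2+ > Zn2+ > Ga3+ > Ge4+ > Si4+

Tabulating Z and e⁻: Si4+ has 10 e⁻ (Z=14), Ge4+ has 28 e⁻ (Z=32), Ga3+ has 28 e⁻ (Z=31), Zn2+ has 28 e⁻ (Z=30), Cd2+ has 46 e⁻ (Z=48). Si4+ < Ge4+ (same group, 1 shell fewer); Ge4+ < Ga3+ (isoelectronic, higher Z=32 is smaller); Ga3+ < Zn2+ (isoelectronic, higher Z=31 is smaller); Zn2+ < Cd2+ (same group, period 4 vs 5).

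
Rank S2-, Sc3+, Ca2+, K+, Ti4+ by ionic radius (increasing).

Ti4+ < Sc3+ < Ca2+ < K+ < S2-

Each ion has 18 electrons. The ranking follows nuclear charge in reverse — greater Z gives a smaller radius. Ti4+ (Z=22), Sc3+ (Z=21), Ca2+ (Z=20), K+ (Z=19), S2- (Z=16).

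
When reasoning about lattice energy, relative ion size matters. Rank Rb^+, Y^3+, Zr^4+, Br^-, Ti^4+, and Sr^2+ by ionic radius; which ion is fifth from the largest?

Zr^4+

Work out protons and electrons: Ti^4+ has 18 e⁻ (Z=22), Zr^4+ has 36 e⁻ (Z=40), Y^3+ has 36 e⁻ (Z=39), Sr^2+ has 36 e⁻ (Z=38), Rb^+ has 36 e⁻ (Z=37), Br^- has 36 e⁻ (Z=35). Ti^4+ < Zr^4+ (same group, 1 shell fewer); Zr^4+ < Y^3+ (isoelectronic, higher Z=40 is smaller); Y^3+ < Sr^2+ (both 36 e⁻, Z=39>38); Sr^2+ < Rb^+ (both 36 e⁻, Z=38>37); Rb^+ < Br^- (isoelectronic, higher Z=37 is smaller).
That gives Ti^4+ < Zr^4+ < Y^3+ < Sr^2+ < Rb^+ < Br^-. From the largest end, number 5 is Zr^4+.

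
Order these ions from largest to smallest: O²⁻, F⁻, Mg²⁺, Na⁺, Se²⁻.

Se²⁻ > O²⁻ > F⁻ > Na⁺ > Mg²⁺

Mg²⁺ (Z=12, 10 e⁻), Na⁺ (Z=11, 10 e⁻), F⁻ (Z=9, 10 e⁻), O²⁻ (Z=8, 10 e⁻), Se²⁻ (Z=34, 36 e⁻). Mg²⁺ < Na⁺ (isoelectronic, higher Z=12 is smaller); Na⁺ < F⁻ (isoelectronic, higher Z=11 is smaller); F⁻ < O²⁻ (isoelectronic, higher Z=9 is smaller); O²⁻ < Se²⁻ (same group, period 2 vs 4).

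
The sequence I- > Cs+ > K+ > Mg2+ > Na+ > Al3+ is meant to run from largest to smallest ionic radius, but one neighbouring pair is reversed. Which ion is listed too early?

Compare adjacent ions: Mg2+ and Na+ share 10 electrons; the higher nuclear charge on Mg (Z=12) contracts it more, so Mg2+ < Na+ — yet in this decreasing list Mg2+ sits before Na+. Nothing else is reversed, so Mg2+ should move one place to the right.

Mg2+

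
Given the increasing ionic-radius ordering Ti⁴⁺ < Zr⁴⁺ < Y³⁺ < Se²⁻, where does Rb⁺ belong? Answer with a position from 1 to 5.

Electron counts and nuclear charges: Ti⁴⁺: 18 e⁻, Z=22, Zr⁴⁺: 36 e⁻, Z=40, Y³⁺: 36 e⁻, Z=39, Rb⁺: 36 e⁻, Z=37, Se²⁻: 36 e⁻, Z=34. Ti⁴⁺ < Zr⁴⁺ (same group, 1 shell fewer); Zr⁴⁺ < Y³⁺ (isoelectronic, higher Z=40 is smaller); Y³⁺ < Rb⁺ (isoelectronic, higher Z=39 is smaller); Rb⁺ < Se²⁻ (isoelectronic, higher Z=37 is smaller).
With Rb⁺ included the full order is Ti⁴⁺ < Zr⁴⁺ < Y³⁺ < Rb⁺ < Se²⁻, so it takes position 4.

4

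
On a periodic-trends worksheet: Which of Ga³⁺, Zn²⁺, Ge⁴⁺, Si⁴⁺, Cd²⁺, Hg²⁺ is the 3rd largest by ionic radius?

Electron counts and nuclear charges: Si⁴⁺ (Z=14, 10 e⁻), Ge⁴⁺ (Z=32, 28 e⁻), Ga³⁺ (Z=31, 28 e⁻), Zn²⁺ (Z=30, 28 e⁻), Cd²⁺ (Z=48, 46 e⁻), Hg²⁺ (Z=80, 78 e⁻). Si⁴⁺ < Ge⁴⁺ (same group, 1 shell fewer); Ge⁴⁺ < Ga³⁺ (isoelectronic, higher Z=32 is smaller); Ga³⁺ < Zn²⁺ (both 28 e⁻, Z=31>30); Zn²⁺ < Cd²⁺ (same group, period 4 vs 5); Cd²⁺ < Hg²⁺ (same group, period 5 vs 6).
Full ascending order: Si⁴⁺ < Ge⁴⁺ < Ga³⁺ < Zn²⁺ < Cd²⁺ < Hg²⁺. Counting from the largest, position 3 is Zn²⁺.

Zn²⁺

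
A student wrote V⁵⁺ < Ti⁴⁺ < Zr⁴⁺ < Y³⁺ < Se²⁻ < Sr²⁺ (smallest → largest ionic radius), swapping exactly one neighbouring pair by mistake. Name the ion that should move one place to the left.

Sr²⁺

Scanning neighbour by neighbour, only Se²⁻/Sr²⁺ violates a trend: both have 36 electrons but Z(Sr)=38 > Z(Se)=34, so Sr²⁺ should be the smaller of the two. That makes Sr²⁺ the one sitting a position late relative to where it belongs.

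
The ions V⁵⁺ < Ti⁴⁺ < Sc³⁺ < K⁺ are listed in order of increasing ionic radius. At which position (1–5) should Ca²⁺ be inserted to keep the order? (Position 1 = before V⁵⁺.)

Isoelectronic series (18 e⁻ each). Size is set by nuclear charge: more protons means a smaller ion. V⁵⁺ (Z=23), Ti⁴⁺ (Z=22), Sc³⁺ (Z=21), Ca²⁺ (Z=20), K⁺ (Z=19).
The complete sequence is V⁵⁺ < Ti⁴⁺ < Sc³⁺ < Ca²⁺ < K⁺. Ca²⁺ sits at position 4.

4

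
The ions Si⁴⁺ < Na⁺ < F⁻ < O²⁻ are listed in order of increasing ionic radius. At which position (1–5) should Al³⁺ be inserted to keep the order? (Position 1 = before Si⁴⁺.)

All of these have 10 electrons (isoelectronic). With the same electron cloud, the ion with the most protons pulls it in tightest. Nuclear charges: Si⁴⁺ (Z=14), Al³⁺ (Z=13), Na⁺ (Z=11), F⁻ (Z=9), O²⁻ (Z=8). Highest Z is smallest.
Putting Al³⁺ in gives Si⁴⁺ < Al³⁺ < Na⁺ < F⁻ < O²⁻; it lands at slot 2.

2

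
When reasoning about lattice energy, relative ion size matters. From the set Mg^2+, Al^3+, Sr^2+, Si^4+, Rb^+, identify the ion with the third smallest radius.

Mg^2+

Tabulating Z and e⁻: Si^4+: 10 e⁻, Z=14, Al^3+: 10 e⁻, Z=13, Mg^2+: 10 e⁻, Z=12, Sr^2+: 36 e⁻, Z=38, Rb^+: 36 e⁻, Z=37. Si^4+ < Al^3+ (isoelectronic, higher Z=14 is smaller); Al^3+ < Mg^2+ (both 10 e⁻, Z=13>12); Mg^2+ < Sr^2+ (same group, period 3 vs 5); Sr^2+ < Rb^+ (isoelectronic, higher Z=38 is smaller).
That gives Si^4+ < Al^3+ < Mg^2+ < Sr^2+ < Rb^+. From the smallest end, number 3 is Mg^2+.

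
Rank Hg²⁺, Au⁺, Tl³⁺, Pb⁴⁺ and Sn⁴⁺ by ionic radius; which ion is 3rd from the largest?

Tl³⁺

Electron counts and nuclear charges: Sn⁴⁺ (Z=50, 46 e⁻), Pb⁴⁺ (Z=82, 78 e⁻), Tl³⁺ (Z=81, 78 e⁻), Hg²⁺ (Z=80, 78 e⁻), Au⁺ (Z=79, 78 e⁻). Sn⁴⁺ < Pb⁴⁺ (same group, 1 shell fewer); Pb⁴⁺ < Tl³⁺ (isoelectronic, higher Z=82 is smaller); Tl³⁺ < Hg²⁺ (both 78 e⁻, Z=81>80); Hg²⁺ < Au⁺ (both 78 e⁻, Z=80>79).
So the order is Sn⁴⁺ < Pb⁴⁺ < Tl³⁺ < Hg²⁺ < Au⁺; the 3rd-largest ion is Tl³⁺.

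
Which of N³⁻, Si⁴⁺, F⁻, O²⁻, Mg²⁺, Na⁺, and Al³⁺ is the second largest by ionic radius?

These species are isoelectronic with 10 electrons. The only difference is the number of protons: Si⁴⁺ (Z=14), Al³⁺ (Z=13), Mg²⁺ (Z=12), Na⁺ (Z=11), F⁻ (Z=9), O²⁻ (Z=8), N³⁻ (Z=7). The strongest nuclear pull (Si⁴⁺) gives the smallest ion.
Full ascending order: Si⁴⁺ < Al³⁺ < Mg²⁺ < Na⁺ < F⁻ < O²⁻ < N³⁻. Counting from the largest, position 2 is O²⁻.

O²⁻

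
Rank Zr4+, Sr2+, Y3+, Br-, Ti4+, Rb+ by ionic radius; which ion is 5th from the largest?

Zr4+

First list Z and electron count for each: Ti4+ has 18 e⁻ (Z=22), Zr4+ has 36 e⁻ (Z=40), Y3+ has 36 e⁻ (Z=39), Sr2+ has 36 e⁻ (Z=38), Rb+ has 36 e⁻ (Z=37), Br- has 36 e⁻ (Z=35). Ti4+ < Zr4+ (same group, 1 shell fewer); Zr4+ < Y3+ (isoelectronic, higher Z=40 is smaller); Y3+ < Sr2+ (isoelectronic, higher Z=39 is smaller); Sr2+ < Rb+ (both 36 e⁻, Z=38>37); Rb+ < Br- (isoelectronic, higher Z=37 is smaller).
Full ascending order: Ti4+ < Zr4+ < Y3+ < Sr2+ < Rb+ < Br-. Counting from the largest, position 5 is Zr4+.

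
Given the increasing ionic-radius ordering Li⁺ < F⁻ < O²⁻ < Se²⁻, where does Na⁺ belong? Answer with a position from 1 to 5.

2

Li⁺ (Z=3, 2 e⁻), Na⁺ (Z=11, 10 e⁻), F⁻ (Z=9, 10 e⁻), O²⁻ (Z=8, 10 e⁻), Se²⁻ (Z=34, 36 e⁻). Li⁺ < Na⁺ (same group, 1 shell fewer); Na⁺ < F⁻ (both 10 e⁻, Z=11>9); F⁻ < O²⁻ (both 10 e⁻, Z=9>8); O²⁻ < Se²⁻ (same group, 2 shells fewer).
With Na⁺ included the full order is Li⁺ < Na⁺ < F⁻ < O²⁻ < Se²⁻, so it takes position 2.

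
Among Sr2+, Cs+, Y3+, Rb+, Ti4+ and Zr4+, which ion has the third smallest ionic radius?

Y3+

Work out protons and electrons: Ti4+ has 18 e⁻ (Z=22), Zr4+ has 36 e⁻ (Z=40), Y3+ has 36 e⁻ (Z=39), Sr2+ has 36 e⁻ (Z=38), Rb+ has 36 e⁻ (Z=37), Cs+ has 54 e⁻ (Z=55). Ti4+ < Zr4+ (same group, 1 shell fewer); Zr4+ < Y3+ (isoelectronic, higher Z=40 is smaller); Y3+ < Sr2+ (both 36 e⁻, Z=39>38); Sr2+ < Rb+ (isoelectronic, higher Z=38 is smaller); Rb+ < Cs+ (same group, 1 shell fewer).
That gives Ti4+ < Zr4+ < Y3+ < Sr2+ < Rb+ < Cs+. From the smallest end, number 3 is Y3+.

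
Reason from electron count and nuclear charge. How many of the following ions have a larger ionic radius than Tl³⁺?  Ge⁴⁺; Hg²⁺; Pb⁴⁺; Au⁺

2

Work out protons and electrons: Ge⁴⁺ (Z=32, 28 e⁻), Pb⁴⁺ (Z=82, 78 e⁻), Tl³⁺ (Z=81, 78 e⁻), Hg²⁺ (Z=80, 78 e⁻), Au⁺ (Z=79, 78 e⁻). Ge⁴⁺ < Pb⁴⁺ (same group, period 4 vs 6); Pb⁴⁺ < Tl³⁺ (both 78 e⁻, Z=82>81); Tl³⁺ < Hg²⁺ (both 78 e⁻, Z=81>80); Hg²⁺ < Au⁺ (isoelectronic, higher Z=80 is smaller).
Overall: Ge⁴⁺ < Pb⁴⁺ < Tl³⁺ < Hg²⁺ < Au⁺. Tl³⁺ has 2 below it and 2 above. Count: 2.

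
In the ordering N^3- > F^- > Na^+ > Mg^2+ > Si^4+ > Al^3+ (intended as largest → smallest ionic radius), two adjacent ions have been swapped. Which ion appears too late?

Compare adjacent ions: they are isoelectronic (10 e⁻) and Si has more protons than Al (14 vs 13), making Si^4+ smaller — yet in this decreasing list Si^4+ sits before Al^3+. Nothing else is reversed, so Al^3+ should move one place to the left.

Al^3+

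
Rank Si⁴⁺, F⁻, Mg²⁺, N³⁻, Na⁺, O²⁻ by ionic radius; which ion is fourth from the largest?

All of these have 10 electrons (isoelectronic). With the same electron cloud, the ion with the most protons pulls it in tightest. Nuclear charges: Si⁴⁺ (Z=14), Mg²⁺ (Z=12), Na⁺ (Z=11), F⁻ (Z=9), O²⁻ (Z=8), N³⁻ (Z=7). Highest Z is smallest.
Ordering: Si⁴⁺ < Mg²⁺ < Na⁺ < F⁻ < O²⁻ < N³⁻. The fourth largest is Na⁺.

Na⁺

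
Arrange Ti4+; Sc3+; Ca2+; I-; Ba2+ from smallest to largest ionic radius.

Electron counts and nuclear charges: Ti4+ (Z=22, 18 e⁻), Sc3+ (Z=21, 18 e⁻), Ca2+ (Z=20, 18 e⁻), Ba2+ (Z=56, 54 e⁻), I- (Z=53, 54 e⁻). Ti4+ < Sc3+ (isoelectronic, higher Z=22 is smaller); Sc3+ < Ca2+ (both 18 e⁻, Z=21>20); Ca2+ < Ba2+ (same group, period 4 vs 6); Ba2+ < I- (isoelectronic, higher Z=56 is smaller).

Ti4+ < Sc3+ < Ca2+ < Ba2+ < I-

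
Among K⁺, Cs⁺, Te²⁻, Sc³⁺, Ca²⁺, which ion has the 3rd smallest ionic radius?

Sc³⁺ (Z=21, 18 e⁻), Ca²⁺ (Z=20, 18 e⁻), K⁺ (Z=19, 18 e⁻), Cs⁺ (Z=55, 54 e⁻), Te²⁻ (Z=52, 54 e⁻). Sc³⁺ < Ca²⁺ (both 18 e⁻, Z=21>20); Ca²⁺ < K⁺ (both 18 e⁻, Z=20>19); K⁺ < Cs⁺ (same group, 2 shells fewer); Cs⁺ < Te²⁻ (both 54 e⁻, Z=55>52).
Full ascending order: Sc³⁺ < Ca²⁺ < K⁺ < Cs⁺ < Te²⁻. Counting from the smallest, position 3 is K⁺.

K⁺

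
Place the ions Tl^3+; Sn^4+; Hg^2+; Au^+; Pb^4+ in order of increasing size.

Sn^4+ < Pb^4+ < Tl^3+ < Hg^2+ < Au^+

Tabulating Z and e⁻: Sn^4+: 46 e⁻, Z=50, Pb^4+: 78 e⁻, Z=82, Tl^3+: 78 e⁻, Z=81, Hg^2+: 78 e⁻, Z=80, Au^+: 78 e⁻, Z=79. Sn^4+ < Pb^4+ (same group, 1 shell fewer); Pb^4+ < Tl^3+ (both 78 e⁻, Z=82>81); Tl^3+ < Hg^2+ (isoelectronic, higher Z=81 is smaller); Hg^2+ < Au^+ (both 78 e⁻, Z=80>79).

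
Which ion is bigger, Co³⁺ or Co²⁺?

Co²⁺

These are all Co ions. Removing more electrons (higher positive charge) pulls the remaining electrons in closer, so Co³⁺ is smallest and Co²⁺ is largest.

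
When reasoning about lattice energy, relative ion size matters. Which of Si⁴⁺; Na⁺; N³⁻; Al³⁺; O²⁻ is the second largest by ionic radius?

O²⁻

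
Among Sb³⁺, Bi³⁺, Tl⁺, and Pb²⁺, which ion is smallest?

Sb³⁺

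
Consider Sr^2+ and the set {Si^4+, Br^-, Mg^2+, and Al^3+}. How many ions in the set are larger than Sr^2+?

1

Work out protons and electrons: Si^4+ has 10 e⁻ (Z=14), Al^3+ has 10 e⁻ (Z=13), Mg^2+ has 10 e⁻ (Z=12), Sr^2+ has 36 e⁻ (Z=38), Br^- has 36 e⁻ (Z=35). Si^4+ < Al^3+ (isoelectronic, higher Z=14 is smaller); Al^3+ < Mg^2+ (both 10 e⁻, Z=13>12); Mg^2+ < Sr^2+ (same group, 2 shells fewer); Sr^2+ < Br^- (both 36 e⁻, Z=38>35).
Placing each against Sr^2+: smaller — Si^4+, Al^3+, Mg^2+; larger — Br^-. So 1 is larger.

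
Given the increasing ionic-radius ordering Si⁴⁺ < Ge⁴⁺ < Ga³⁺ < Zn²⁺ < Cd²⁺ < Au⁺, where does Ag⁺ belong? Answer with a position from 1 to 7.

6

Work out protons and electrons: Si⁴⁺ has 10 e⁻ (Z=14), Ge⁴⁺ has 28 e⁻ (Z=32), Ga³⁺ has 28 e⁻ (Z=31), Zn²⁺ has 28 e⁻ (Z=30), Cd²⁺ has 46 e⁻ (Z=48), Ag⁺ has 46 e⁻ (Z=47), Au⁺ has 78 e⁻ (Z=79). Si⁴⁺ < Ge⁴⁺ (same group, period 3 vs 4); Ge⁴⁺ < Ga³⁺ (isoelectronic, higher Z=32 is smaller); Ga³⁺ < Zn²⁺ (both 28 e⁻, Z=31>30); Zn²⁺ < Cd²⁺ (same group, period 4 vs 5); Cd²⁺ < Ag⁺ (both 46 e⁻, Z=48>47); Ag⁺ < Au⁺ (same group, 1 shell fewer).
The complete sequence is Si⁴⁺ < Ge⁴⁺ < Ga³⁺ < Zn²⁺ < Cd²⁺ < Ag⁺ < Au⁺. Ag⁺ sits at position 6.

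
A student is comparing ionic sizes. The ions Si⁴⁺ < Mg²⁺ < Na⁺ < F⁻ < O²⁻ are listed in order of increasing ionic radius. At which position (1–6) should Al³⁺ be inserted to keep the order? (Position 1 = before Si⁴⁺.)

These species are isoelectronic with 10 electrons. The only difference is the number of protons: Si⁴⁺ (Z=14), Al³⁺ (Z=13), Mg²⁺ (Z=12), Na⁺ (Z=11), F⁻ (Z=9), O²⁻ (Z=8). The strongest nuclear pull (Si⁴⁺) gives the smallest ion.
The complete sequence is Si⁴⁺ < Al³⁺ < Mg²⁺ < Na⁺ < F⁻ < O²⁻. Al³⁺ sits at position 2.

2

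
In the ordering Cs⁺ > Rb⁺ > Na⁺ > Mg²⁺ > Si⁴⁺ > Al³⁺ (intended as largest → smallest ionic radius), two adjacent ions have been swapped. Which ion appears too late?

Al³⁺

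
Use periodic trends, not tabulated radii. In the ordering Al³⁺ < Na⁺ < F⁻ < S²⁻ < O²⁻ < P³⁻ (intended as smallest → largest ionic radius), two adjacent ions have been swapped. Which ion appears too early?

S²⁻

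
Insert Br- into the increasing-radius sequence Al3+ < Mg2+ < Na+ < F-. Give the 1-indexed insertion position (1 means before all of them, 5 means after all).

Work out protons and electrons: Al3+ (Z=13, 10 e⁻), Mg2+ (Z=12, 10 e⁻), Na+ (Z=11, 10 e⁻), F- (Z=9, 10 e⁻), Br- (Z=35, 36 e⁻). Al3+ < Mg2+ (isoelectronic, higher Z=13 is smaller); Mg2+ < Na+ (isoelectronic, higher Z=12 is smaller); Na+ < F- (isoelectronic, higher Z=11 is smaller); F- < Br- (same group, period 2 vs 4).
The complete sequence is Al3+ < Mg2+ < Na+ < F- < Br-. Br- sits at position 5.

5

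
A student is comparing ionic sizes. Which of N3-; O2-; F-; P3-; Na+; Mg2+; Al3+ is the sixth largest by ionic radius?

Al3+: 10 e⁻, Z=13, Mg2+: 10 e⁻, Z=12, Na+: 10 e⁻, Z=11, F-: 10 e⁻, Z=9, O2-: 10 e⁻, Z=8, N3-: 10 e⁻, Z=7, P3-: 18 e⁻, Z=15. Al3+ < Mg2+ (both 10 e⁻, Z=13>12); Mg2+ < Na+ (both 10 e⁻, Z=12>11); Na+ < F- (both 10 e⁻, Z=11>9); F- < O2- (isoelectronic, higher Z=9 is smaller); O2- < N3- (isoelectronic, higher Z=8 is smaller); N3- < P3- (same group, period 2 vs 3).
So the order is Al3+ < Mg2+ < Na+ < F- < O2- < N3- < P3-; the 6th-largest ion is Mg2+.

Mg2+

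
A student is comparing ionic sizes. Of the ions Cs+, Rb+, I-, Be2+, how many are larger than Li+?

3

Be2+ (Z=4, 2 e⁻), Li+ (Z=3, 2 e⁻), Rb+ (Z=37, 36 e⁻), Cs+ (Z=55, 54 e⁻), I- (Z=53, 54 e⁻). Be2+ < Li+ (both 2 e⁻, Z=4>3); Li+ < Rb+ (same group, 3 shells fewer); Rb+ < Cs+ (same group, 1 shell fewer); Cs+ < I- (isoelectronic, higher Z=55 is smaller).
Placing each against Li+: smaller — Be2+; larger — Rb+, Cs+, I-. So 3 are larger.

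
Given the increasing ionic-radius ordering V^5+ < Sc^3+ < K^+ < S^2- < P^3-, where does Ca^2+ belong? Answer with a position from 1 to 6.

All of these have 18 electrons (isoelectronic). With the same electron cloud, the ion with the most protons pulls it in tightest. Nuclear charges: V^5+ (Z=23), Sc^3+ (Z=21), Ca^2+ (Z=20), K^+ (Z=19), S^2- (Z=16), P^3- (Z=15). Highest Z is smallest.
Putting Ca^2+ in gives V^5+ < Sc^3+ < Ca^2+ < K^+ < S^2- < P^3-; it lands at slot 3.

3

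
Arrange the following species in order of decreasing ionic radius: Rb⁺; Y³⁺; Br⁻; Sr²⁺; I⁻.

I⁻ > Br⁻ > Rb⁺ > Sr²⁺ > Y³⁺

First list Z and electron count for each: Y³⁺ (Z=39, 36 e⁻), Sr²⁺ (Z=38, 36 e⁻), Rb⁺ (Z=37, 36 e⁻), Br⁻ (Z=35, 36 e⁻), I⁻ (Z=53, 54 e⁻). Y³⁺ < Sr²⁺ (isoelectronic, higher Z=39 is smaller); Sr²⁺ < Rb⁺ (both 36 e⁻, Z=38>37); Rb⁺ < Br⁻ (isoelectronic, higher Z=37 is smaller); Br⁻ < I⁻ (same group, period 4 vs 5).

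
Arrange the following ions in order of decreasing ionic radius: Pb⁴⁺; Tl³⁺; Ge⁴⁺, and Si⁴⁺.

Electron counts and nuclear charges: Si⁴⁺ (Z=14, 10 e⁻), Ge⁴⁺ (Z=32, 28 e⁻), Pb⁴⁺ (Z=82, 78 e⁻), Tl³⁺ (Z=81, 78 e⁻). Si⁴⁺ < Ge⁴⁺ (same group, period 3 vs 4); Ge⁴⁺ < Pb⁴⁺ (same group, period 4 vs 6); Pb⁴⁺ < Tl³⁺ (both 78 e⁻, Z=82>81).

Tl³⁺ > Pb⁴⁺ > Ge⁴⁺ > Si⁴⁺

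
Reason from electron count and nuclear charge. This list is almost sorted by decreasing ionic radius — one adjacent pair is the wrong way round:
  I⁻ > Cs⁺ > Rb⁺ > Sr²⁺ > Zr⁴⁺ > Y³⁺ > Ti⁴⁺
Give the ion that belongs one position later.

Zr⁴⁺

Scanning neighbour by neighbour, only Zr⁴⁺/Y³⁺ violates a trend: Zr⁴⁺ and Y³⁺ share 36 electrons; the higher nuclear charge on Zr (Z=40) contracts it more, so Zr⁴⁺ < Y³⁺. That makes Zr⁴⁺ the one sitting a position early relative to where it belongs.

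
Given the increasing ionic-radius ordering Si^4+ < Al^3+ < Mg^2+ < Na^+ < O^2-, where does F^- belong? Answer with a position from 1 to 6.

5

Each ion has 10 electrons. The ranking follows nuclear charge in reverse — greater Z gives a smaller radius. Si^4+ (Z=14), Al^3+ (Z=13), Mg^2+ (Z=12), Na^+ (Z=11), F^- (Z=9), O^2- (Z=8).
Merged order: Si^4+ < Al^3+ < Mg^2+ < Na^+ < F^- < O^2- — F^- is number 5.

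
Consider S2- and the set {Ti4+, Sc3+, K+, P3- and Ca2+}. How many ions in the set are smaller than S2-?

4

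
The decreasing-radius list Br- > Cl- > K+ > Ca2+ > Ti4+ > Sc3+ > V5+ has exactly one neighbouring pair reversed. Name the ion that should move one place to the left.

Compare adjacent ions: they are isoelectronic (18 e⁻) and Ti has more protons than Sc (22 vs 21), making Ti4+ smaller — yet in this decreasing list Ti4+ sits before Sc3+. Nothing else is reversed, so Sc3+ should move one place to the left.

Sc3+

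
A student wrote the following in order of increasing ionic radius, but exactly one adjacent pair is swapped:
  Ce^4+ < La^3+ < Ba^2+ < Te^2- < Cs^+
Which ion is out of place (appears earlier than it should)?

Check each adjacent pair. Te^2- and Cs^+ are reversed: they are isoelectronic (54 e⁻) and Cs has more protons than Te (55 vs 52), making Cs^+ smaller. No other neighbouring pair contradicts the periodic trends, so Te^2- is the ion listed too early.

Te^2-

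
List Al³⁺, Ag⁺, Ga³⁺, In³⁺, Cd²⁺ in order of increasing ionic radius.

Al³⁺ < Ga³⁺ < In³⁺ < Cd²⁺ < Ag⁺

First list Z and electron count for each: Al³⁺ (Z=13, 10 e⁻), Ga³⁺ (Z=31, 28 e⁻), In³⁺ (Z=49, 46 e⁻), Cd²⁺ (Z=48, 46 e⁻), Ag⁺ (Z=47, 46 e⁻). Al³⁺ < Ga³⁺ (same group, period 3 vs 4); Ga³⁺ < In³⁺ (same group, 1 shell fewer); In³⁺ < Cd²⁺ (both 46 e⁻, Z=49>48); Cd²⁺ < Ag⁺ (isoelectronic, higher Z=48 is smaller).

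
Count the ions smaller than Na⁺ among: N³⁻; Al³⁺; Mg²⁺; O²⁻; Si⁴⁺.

Each ion has 10 electrons. The ranking follows nuclear charge in reverse — greater Z gives a smaller radius. Si⁴⁺ (Z=14), Al³⁺ (Z=13), Mg²⁺ (Z=12), Na⁺ (Z=11), O²⁻ (Z=8), N³⁻ (Z=7).
Ordering all of them (including Na⁺) by radius gives Si⁴⁺ < Al³⁺ < Mg²⁺ < Na⁺ < O²⁻ < N³⁻. So 3 are smaller.

3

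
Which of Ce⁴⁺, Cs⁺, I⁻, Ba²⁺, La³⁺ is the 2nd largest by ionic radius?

All of these have 54 electrons (isoelectronic). With the same electron cloud, the ion with the most protons pulls it in tightest. Nuclear charges: Ce⁴⁺ (Z=58), La³⁺ (Z=57), Ba²⁺ (Z=56), Cs⁺ (Z=55), I⁻ (Z=53). Highest Z is smallest.
Ordering: Ce⁴⁺ < La³⁺ < Ba²⁺ < Cs⁺ < I⁻. The 2nd largest is Cs⁺.

Cs⁺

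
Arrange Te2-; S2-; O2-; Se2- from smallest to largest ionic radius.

These ions sit in one column with identical charge. Each step down the periodic table adds a principal shell, increasing the radius.

O2- < S2- < Se2- < Te2-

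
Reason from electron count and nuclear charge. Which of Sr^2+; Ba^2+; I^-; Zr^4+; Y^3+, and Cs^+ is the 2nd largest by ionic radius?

Tabulating Z and e⁻: Zr^4+: 36 e⁻, Z=40, Y^3+: 36 e⁻, Z=39, Sr^2+: 36 e⁻, Z=38, Ba^2+: 54 e⁻, Z=56, Cs^+: 54 e⁻, Z=55, I^-: 54 e⁻, Z=53. Zr^4+ < Y^3+ (both 36 e⁻, Z=40>39); Y^3+ < Sr^2+ (isoelectronic, higher Z=39 is smaller); Sr^2+ < Ba^2+ (same group, period 5 vs 6); Ba^2+ < Cs^+ (both 54 e⁻, Z=56>55); Cs^+ < I^- (isoelectronic, higher Z=55 is smaller).
Full ascending order: Zr^4+ < Y^3+ < Sr^2+ < Ba^2+ < Cs^+ < I^-. Counting from the largest, position 2 is Cs^+.

Cs^+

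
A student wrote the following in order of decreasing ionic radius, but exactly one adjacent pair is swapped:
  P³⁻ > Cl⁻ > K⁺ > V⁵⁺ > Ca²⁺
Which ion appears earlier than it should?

Compare adjacent ions: V⁵⁺ and Ca²⁺ share 18 electrons; the higher nuclear charge on V (Z=23) contracts it more, so V⁵⁺ < Ca²⁺ — yet in this decreasing list V⁵⁺ sits before Ca²⁺. Nothing else is reversed, so V⁵⁺ should move one place to the right.

V⁵⁺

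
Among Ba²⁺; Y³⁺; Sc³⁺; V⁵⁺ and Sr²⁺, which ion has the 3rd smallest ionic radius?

Y³⁺

Tabulating Z and e⁻: V⁵⁺: 18 e⁻, Z=23, Sc³⁺: 18 e⁻, Z=21, Y³⁺: 36 e⁻, Z=39, Sr²⁺: 36 e⁻, Z=38, Ba²⁺: 54 e⁻, Z=56. V⁵⁺ < Sc³⁺ (both 18 e⁻, Z=23>21); Sc³⁺ < Y³⁺ (same group, period 4 vs 5); Y³⁺ < Sr²⁺ (isoelectronic, higher Z=39 is smaller); Sr²⁺ < Ba²⁺ (same group, 1 shell fewer).
So the order is V⁵⁺ < Sc³⁺ < Y³⁺ < Sr²⁺ < Ba²⁺; the 3rd-smallest ion is Y³⁺.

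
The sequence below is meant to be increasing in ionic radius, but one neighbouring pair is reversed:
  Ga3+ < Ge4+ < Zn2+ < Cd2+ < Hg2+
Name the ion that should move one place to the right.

Ga3+

Scanning neighbour by neighbour, only Ga3+/Ge4+ violates a trend: they are isoelectronic (28 e⁻) and Ge has more protons than Ga (32 vs 31), making Ge4+ smaller. That makes Ga3+ the one sitting a position early relative to where it belongs.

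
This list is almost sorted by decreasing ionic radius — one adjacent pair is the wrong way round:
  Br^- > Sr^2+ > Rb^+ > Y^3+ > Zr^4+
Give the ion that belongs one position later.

The pair Sr^2+, Rb^+ is the wrong way round — both have 36 electrons but Z(Sr)=38 > Z(Rb)=37, so Sr^2+ should be the smaller of the two. All other adjacent pairs agree with periodic trends, so Sr^2+ is the misplaced ion.

Sr^2+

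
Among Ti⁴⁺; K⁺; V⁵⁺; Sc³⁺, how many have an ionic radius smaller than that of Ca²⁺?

3

Each ion has 18 electrons. The ranking follows nuclear charge in reverse — greater Z gives a smaller radius. V⁵⁺ (Z=23), Ti⁴⁺ (Z=22), Sc³⁺ (Z=21), Ca²⁺ (Z=20), K⁺ (Z=19).
Placing each against Ca²⁺: smaller — V⁵⁺, Ti⁴⁺, Sc³⁺; larger — K⁺. So 3 are smaller.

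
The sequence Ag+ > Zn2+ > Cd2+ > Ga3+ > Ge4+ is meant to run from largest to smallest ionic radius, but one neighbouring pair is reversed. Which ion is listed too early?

Check each adjacent pair. Zn2+ and Cd2+ are reversed: same group and charge — period 4 sits above period 5, so Zn2+ is smaller. No other neighbouring pair contradicts the periodic trends, so Zn2+ is the ion listed too early.

Zn2+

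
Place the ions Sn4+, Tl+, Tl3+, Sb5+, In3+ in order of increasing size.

Sb5+ < Sn4+ < In3+ < Tl3+ < Tl+

First list Z and electron count for each: Sb5+ (Z=51, 46 e⁻), Sn4+ (Z=50, 46 e⁻), In3+ (Z=49, 46 e⁻), Tl3+ (Z=81, 78 e⁻), Tl+ (Z=81, 80 e⁻). Sb5+ < Sn4+ (isoelectronic, higher Z=51 is smaller); Sn4+ < In3+ (isoelectronic, higher Z=50 is smaller); In3+ < Tl3+ (same group, period 5 vs 6); Tl3+ < Tl+ (higher charge on the same element).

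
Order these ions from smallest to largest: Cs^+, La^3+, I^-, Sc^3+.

Sc^3+ < La^3+ < Cs^+ < I^-

Sc^3+ has 18 e⁻ (Z=21), La^3+ has 54 e⁻ (Z=57), Cs^+ has 54 e⁻ (Z=55), I^- has 54 e⁻ (Z=53). Sc^3+ < La^3+ (same group, period 4 vs 6); La^3+ < Cs^+ (isoelectronic, higher Z=57 is smaller); Cs^+ < I^- (isoelectronic, higher Z=55 is smaller).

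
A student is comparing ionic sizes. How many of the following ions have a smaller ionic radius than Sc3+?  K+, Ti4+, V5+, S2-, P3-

2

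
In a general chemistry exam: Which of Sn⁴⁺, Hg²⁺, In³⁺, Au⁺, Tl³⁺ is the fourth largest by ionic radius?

In³⁺

Tabulating Z and e⁻: Sn⁴⁺ (Z=50, 46 e⁻), In³⁺ (Z=49, 46 e⁻), Tl³⁺ (Z=81, 78 e⁻), Hg²⁺ (Z=80, 78 e⁻), Au⁺ (Z=79, 78 e⁻). Sn⁴⁺ < In³⁺ (both 46 e⁻, Z=50>49); In³⁺ < Tl³⁺ (same group, period 5 vs 6); Tl³⁺ < Hg²⁺ (isoelectronic, higher Z=81 is smaller); Hg²⁺ < Au⁺ (both 78 e⁻, Z=80>79).
That gives Sn⁴⁺ < In³⁺ < Tl³⁺ < Hg²⁺ < Au⁺. From the largest end, number 4 is In³⁺.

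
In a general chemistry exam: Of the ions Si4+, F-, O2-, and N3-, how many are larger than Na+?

3

These species are isoelectronic with 10 electrons. The only difference is the number of protons: Si4+ (Z=14), Na+ (Z=11), F- (Z=9), O2- (Z=8), N3- (Z=7). The strongest nuclear pull (Si4+) gives the smallest ion.
Relative to Na+, the ions that are larger are F-, O2-, N3-. That's 3.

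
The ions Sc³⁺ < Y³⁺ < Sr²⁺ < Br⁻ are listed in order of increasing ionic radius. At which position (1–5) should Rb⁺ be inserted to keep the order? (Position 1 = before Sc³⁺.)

Tabulating Z and e⁻: Sc³⁺ has 18 e⁻ (Z=21), Y³⁺ has 36 e⁻ (Z=39), Sr²⁺ has 36 e⁻ (Z=38), Rb⁺ has 36 e⁻ (Z=37), Br⁻ has 36 e⁻ (Z=35). Sc³⁺ < Y³⁺ (same group, 1 shell fewer); Y³⁺ < Sr²⁺ (both 36 e⁻, Z=39>38); Sr²⁺ < Rb⁺ (isoelectronic, higher Z=38 is smaller); Rb⁺ < Br⁻ (both 36 e⁻, Z=37>35).
Putting Rb⁺ in gives Sc³⁺ < Y³⁺ < Sr²⁺ < Rb⁺ < Br⁻; it lands at slot 4.

4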